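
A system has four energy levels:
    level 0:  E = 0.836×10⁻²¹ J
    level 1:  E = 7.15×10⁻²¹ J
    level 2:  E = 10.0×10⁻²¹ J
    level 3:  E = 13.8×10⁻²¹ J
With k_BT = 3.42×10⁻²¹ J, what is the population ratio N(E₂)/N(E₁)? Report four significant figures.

n₂/n₁ = exp[−(E₂−E₁)/kT] = exp(−(2.85 ×10⁻²¹ J)/(3.42 ×10⁻²¹ J)) = exp(-0.833333) = 0.4346.

0.4346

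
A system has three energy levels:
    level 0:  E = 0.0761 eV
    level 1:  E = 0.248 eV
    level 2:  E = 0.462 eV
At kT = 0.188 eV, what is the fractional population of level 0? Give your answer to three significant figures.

0.654

Eᵢ/kT = 0.40479, 1.3191, 2.4574.
Z = Σ e^(−Eᵢ/kT) = e^(−0.40479) + e^(−1.3191) + e^(−2.4574) = 0.66712 + 0.26738 + 0.085657 = 1.0202.
P₀ = e^(−E₀/kT) / Z = 0.66712/1.0202 = 0.654.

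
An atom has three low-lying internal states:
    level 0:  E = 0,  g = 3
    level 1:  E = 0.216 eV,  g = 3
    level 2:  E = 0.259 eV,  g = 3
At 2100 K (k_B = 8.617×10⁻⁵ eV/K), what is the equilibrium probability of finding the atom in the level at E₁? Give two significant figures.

k_BT = 8.617×10⁻⁵ × 2100 K = 0.1810 eV.
Eᵢ/kT = 0, 1.193, 1.431.
Z = Σ gᵢe^(−Eᵢ/kT) = 3·e^(−0) + 3·e^(−1.193) + 3·e^(−1.431) = 3.000 + 0.9099 + 0.7172 = 4.627.
P₁ = g₁ e^(−E₁/kT) / Z = 0.9099/4.627 = 0.20.

0.20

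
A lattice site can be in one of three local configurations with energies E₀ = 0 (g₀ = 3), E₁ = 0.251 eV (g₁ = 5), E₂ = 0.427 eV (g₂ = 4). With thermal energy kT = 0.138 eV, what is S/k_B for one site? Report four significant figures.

1.894

Eᵢ/kT = 0, 1.81884, 3.09420.
Z = Σ gᵢe^(−Eᵢ/kT) = 3·e^(−0) + 5·e^(−1.81884) + 4·e^(−3.09420) = 3.00000 + 0.811069 + 0.181245 = 3.99231.
⟨E⟩ = Σ EᵢPᵢ = 0.0703778 eV.
S/k_B = ln Z + ⟨E⟩/kT = ln(3.99231) + 0.0703778/0.138 = 1.38437 + 0.509984 = 1.894.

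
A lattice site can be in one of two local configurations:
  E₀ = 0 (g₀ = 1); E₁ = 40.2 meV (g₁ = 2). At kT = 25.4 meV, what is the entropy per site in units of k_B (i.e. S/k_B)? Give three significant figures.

0.805

Eᵢ/kT = 0, 1.5827.
Z = Σ gᵢe^(−Eᵢ/kT) = 1·e^(−0) + 2·e^(−1.5827) = 1.0000 + 0.41084 = 1.4108.
⟨E⟩ = Σ EᵢPᵢ = 11.707 meV.
S/k_B = ln Z + ⟨E⟩/kT = ln(1.4108) + 11.707/25.4 = 0.34416 + 0.46091 = 0.805.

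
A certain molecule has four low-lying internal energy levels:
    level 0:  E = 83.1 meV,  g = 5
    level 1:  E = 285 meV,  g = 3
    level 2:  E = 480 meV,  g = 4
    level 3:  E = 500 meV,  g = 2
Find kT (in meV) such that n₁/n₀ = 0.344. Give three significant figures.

n₁/n₀ = (g₁/g₀) exp[−(E₁−E₀)/kT] = 0.344.
⇒ (E₁−E₀)/kT = ln((3/5)/0.344) = ln(1.7442) = 0.55630.
kT = 201.9 meV / 0.55630 = 363 meV.

363 meV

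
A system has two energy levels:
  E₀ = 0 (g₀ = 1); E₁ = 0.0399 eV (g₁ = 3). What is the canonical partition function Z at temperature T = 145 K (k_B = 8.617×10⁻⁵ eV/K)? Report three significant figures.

k_BT = 8.617×10⁻⁵ × 145 K = 0.012495 eV.
Eᵢ/kT = 0, 3.1933.
Z = Σ gᵢe^(−Eᵢ/kT) = 1·e^(−0) + 3·e^(−3.1933) = 1.0000 + 0.12311 = 1.1231.

Z = 1.12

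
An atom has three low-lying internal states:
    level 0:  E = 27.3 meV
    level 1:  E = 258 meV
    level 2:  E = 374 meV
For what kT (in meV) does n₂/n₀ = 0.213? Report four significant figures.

224.2 meV

n₂/n₀ = exp[−(E₂−E₀)/kT] = 0.213.
⇒ (E₂−E₀)/kT = ln(1/0.213) = ln(4.69484) = 1.54646.
kT = 346.7 meV / 1.54646 = 224.2 meV.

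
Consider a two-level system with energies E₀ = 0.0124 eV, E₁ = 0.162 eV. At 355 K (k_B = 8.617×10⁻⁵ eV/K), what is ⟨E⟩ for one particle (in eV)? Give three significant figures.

0.0135 eV

k_BT = 8.617×10⁻⁵ × 355 K = 0.030590 eV.
Eᵢ/kT = 0.40536, 5.2958.
Z = Σ e^(−Eᵢ/kT) = e^(−0.40536) + e^(−5.2958) = 0.66674 + 0.0050126 = 0.67175.
⟨E⟩ = Σ Eᵢ e^(−Eᵢ/kT) / Z = (0.0124·0.66674 + 0.162·0.0050126) / 0.67175 = 0.0135 eV.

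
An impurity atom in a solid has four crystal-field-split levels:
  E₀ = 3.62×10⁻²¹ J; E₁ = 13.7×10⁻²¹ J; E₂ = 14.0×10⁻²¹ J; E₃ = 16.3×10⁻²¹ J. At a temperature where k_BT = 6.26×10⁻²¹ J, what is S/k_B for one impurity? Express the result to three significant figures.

Eᵢ/kT = 0.57827, 2.1885, 2.2364, 2.6038.
Z = Σ e^(−Eᵢ/kT) = e^(−0.57827) + e^(−2.1885) + e^(−2.2364) + e^(−2.6038) = 0.56087 + 0.11208 + 0.10684 + 0.073992 = 0.85378.
⟨E⟩ = Σ EᵢPᵢ = 7.3411 ×10⁻²¹ J.
S/k_B = ln Z + ⟨E⟩/kT = ln(0.85378) + 7.3411/6.26 = -0.15808 + 1.1727 = 1.01.

1.01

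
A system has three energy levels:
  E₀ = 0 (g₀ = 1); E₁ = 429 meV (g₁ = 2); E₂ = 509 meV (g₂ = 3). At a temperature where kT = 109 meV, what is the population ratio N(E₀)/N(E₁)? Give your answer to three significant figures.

n₀/n₁ = (g₀/g₁) exp[−(E₀−E₁)/kT] = (1/2) × exp(−(-429 meV)/(109 meV)) = (1/2) × exp(3.9358) = 25.6.

25.6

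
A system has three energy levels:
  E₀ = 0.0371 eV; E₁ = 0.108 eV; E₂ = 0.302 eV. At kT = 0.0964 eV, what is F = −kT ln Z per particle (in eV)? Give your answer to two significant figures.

-0.0047 eV

Eᵢ/kT = 0.3849, 1.120, 3.133.
Z = Σ e^(−Eᵢ/kT) = e^(−0.3849) + e^(−1.120) + e^(−3.133) = 0.6805 + 0.3263 + 0.04359 = 1.050.
F = −kT ln Z = −0.0964 × ln(1.050) = −0.0964 × 0.04879 = -0.0047 eV.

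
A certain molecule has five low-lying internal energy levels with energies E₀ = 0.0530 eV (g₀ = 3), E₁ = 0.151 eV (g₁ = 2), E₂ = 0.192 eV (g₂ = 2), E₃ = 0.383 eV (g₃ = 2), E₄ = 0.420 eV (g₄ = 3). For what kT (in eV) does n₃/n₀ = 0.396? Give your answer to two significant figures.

0.63 eV

n₃/n₀ = (g₃/g₀) exp[−(E₃−E₀)/kT] = 0.396.
⇒ (E₃−E₀)/kT = ln((2/3)/0.396) = ln(1.684) = 0.5212.
kT = 0.3300 eV / 0.5212 = 0.63 eV.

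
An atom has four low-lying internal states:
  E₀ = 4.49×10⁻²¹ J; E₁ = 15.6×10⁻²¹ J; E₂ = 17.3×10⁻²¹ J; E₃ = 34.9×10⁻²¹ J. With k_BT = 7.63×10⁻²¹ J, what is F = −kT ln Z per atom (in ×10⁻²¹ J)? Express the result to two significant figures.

1.7 ×10⁻²¹ J

Eᵢ/kT = 0.5885, 2.045, 2.267, 4.574.
Z = Σ e^(−Eᵢ/kT) = e^(−0.5885) + e^(−2.045) + e^(−2.267) + e^(−4.574) = 0.5552 + 0.1294 + 0.1036 + 0.01032 = 0.7985.
F = −kT ln Z = −7.63 × ln(0.7985) = −7.63 × -0.2250 = 1.7 ×10⁻²¹ J.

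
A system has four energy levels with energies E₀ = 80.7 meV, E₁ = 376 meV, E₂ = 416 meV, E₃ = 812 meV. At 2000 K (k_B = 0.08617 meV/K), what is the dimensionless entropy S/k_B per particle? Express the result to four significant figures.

k_BT = 0.08617 × 2000 K = 172.340 meV.
Eᵢ/kT = 0.468260, 2.18173, 2.41383, 4.71162.
Z = Σ e^(−Eᵢ/kT) = e^(−0.468260) + e^(−2.18173) + e^(−2.41383) + e^(−4.71162) = 0.626091 + 0.112846 + 0.0894720 + 0.00899020 = 0.837399.
⟨E⟩ = Σ EᵢPᵢ = 164.170 meV.
S/k_B = ln Z + ⟨E⟩/kT = ln(0.837399) + 164.170/172.340 = -0.177455 + 0.952594 = 0.7751.

0.7751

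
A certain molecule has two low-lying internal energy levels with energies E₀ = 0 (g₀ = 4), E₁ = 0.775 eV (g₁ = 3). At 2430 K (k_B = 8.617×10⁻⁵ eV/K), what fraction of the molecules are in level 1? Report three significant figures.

k_BT = 8.617×10⁻⁵ × 2430 K = 0.20939 eV.
Eᵢ/kT = 0, 3.7012.
Z = Σ gᵢe^(−Eᵢ/kT) = 4·e^(−0) + 3·e^(−3.7012) = 4.0000 + 0.074082 = 4.0741.
P₁ = g₁ e^(−E₁/kT) / Z = 0.074082/4.0741 = 0.0182.

0.0182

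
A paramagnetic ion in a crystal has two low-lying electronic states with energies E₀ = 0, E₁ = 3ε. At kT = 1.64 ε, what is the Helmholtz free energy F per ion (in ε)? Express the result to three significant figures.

-0.244 ε

Eᵢ/kT = 0, 1.8293.
Z = Σ e^(−Eᵢ/kT) = e^(−0) + e^(−1.8293) = 1.0000 + 0.16053 = 1.1605.
F = −kT ln Z = −1.64 × ln(1.1605) = −1.64 × 0.14885 = -0.244 ε.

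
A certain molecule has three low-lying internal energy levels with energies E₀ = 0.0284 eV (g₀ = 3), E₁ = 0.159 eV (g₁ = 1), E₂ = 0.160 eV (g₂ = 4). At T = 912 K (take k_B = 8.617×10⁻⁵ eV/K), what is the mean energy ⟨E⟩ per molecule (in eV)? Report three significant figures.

0.0597 eV

k_BT = 8.617×10⁻⁵ × 912 K = 0.078587 eV.
Eᵢ/kT = 0.36138, 2.0232, 2.0360.
Z = Σ gᵢe^(−Eᵢ/kT) = 3·e^(−0.36138) + 1·e^(−2.0232) + 4·e^(−2.0360) = 2.0901 + 0.13223 + 0.52220 = 2.7445.
⟨E⟩ = Σ Eᵢ gᵢe^(−Eᵢ/kT) / Z = (0.0284·2.0901 + 0.159·0.13223 + 0.160·0.52220) / 2.7445 = 0.0597 eV.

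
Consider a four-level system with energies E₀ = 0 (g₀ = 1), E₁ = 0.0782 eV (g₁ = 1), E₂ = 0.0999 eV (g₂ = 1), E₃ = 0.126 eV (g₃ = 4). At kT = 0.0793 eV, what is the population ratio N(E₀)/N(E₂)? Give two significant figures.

3.5

n₀/n₂ = (g₀/g₂) exp[−(E₀−E₂)/kT] = (1/1) × exp(−(-0.0999 eV)/(0.0793 eV)) = (1/1) × exp(1.260) = 3.5.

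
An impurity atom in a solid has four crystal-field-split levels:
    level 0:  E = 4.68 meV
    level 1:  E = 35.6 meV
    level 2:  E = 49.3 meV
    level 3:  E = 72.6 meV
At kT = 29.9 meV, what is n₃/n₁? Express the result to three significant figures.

n₃/n₁ = exp[−(E₃−E₁)/kT] = exp(−(37.0 meV)/(29.9 meV)) = exp(-1.2375) = 0.290.

0.290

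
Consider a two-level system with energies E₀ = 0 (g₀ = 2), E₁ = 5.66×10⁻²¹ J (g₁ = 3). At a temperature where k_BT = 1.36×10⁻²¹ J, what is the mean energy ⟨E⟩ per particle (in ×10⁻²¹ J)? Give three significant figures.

0.129 ×10⁻²¹ J

Eᵢ/kT = 0, 4.1618.
Z = Σ gᵢe^(−Eᵢ/kT) = 2·e^(−0) + 3·e^(−4.1618) = 2.0000 + 0.046738 = 2.0467.
⟨E⟩ = Σ Eᵢ gᵢe^(−Eᵢ/kT) / Z = (0·2.0000 + 5.66·0.046738) / 2.0467 = 0.129 ×10⁻²¹ J.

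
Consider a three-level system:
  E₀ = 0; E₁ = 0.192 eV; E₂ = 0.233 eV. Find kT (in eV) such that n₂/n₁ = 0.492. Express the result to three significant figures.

n₂/n₁ = exp[−(E₂−E₁)/kT] = 0.492.
⇒ (E₂−E₁)/kT = ln(1/0.492) = ln(2.0325) = 0.70927.
kT = 0.041 eV / 0.70927 = 0.0578 eV.

0.0578 eV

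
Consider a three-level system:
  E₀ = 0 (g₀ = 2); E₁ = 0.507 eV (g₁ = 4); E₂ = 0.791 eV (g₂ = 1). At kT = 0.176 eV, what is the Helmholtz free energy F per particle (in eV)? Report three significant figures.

Eᵢ/kT = 0, 2.8807, 4.4943.
Z = Σ gᵢe^(−Eᵢ/kT) = 2·e^(−0) + 4·e^(−2.8807) + 1·e^(−4.4943) = 2.0000 + 0.22438 + 0.011172 = 2.2356.
F = −kT ln Z = −0.176 × ln(2.2356) = −0.176 × 0.80451 = -0.142 eV.

-0.142 eV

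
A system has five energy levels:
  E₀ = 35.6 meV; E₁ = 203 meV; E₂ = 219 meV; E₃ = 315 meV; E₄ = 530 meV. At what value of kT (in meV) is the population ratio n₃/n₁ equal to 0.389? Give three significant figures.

119 meV

n₃/n₁ = exp[−(E₃−E₁)/kT] = 0.389.
⇒ (E₃−E₁)/kT = ln(1/0.389) = ln(2.5707) = 0.94418.
kT = 112 meV / 0.94418 = 119 meV.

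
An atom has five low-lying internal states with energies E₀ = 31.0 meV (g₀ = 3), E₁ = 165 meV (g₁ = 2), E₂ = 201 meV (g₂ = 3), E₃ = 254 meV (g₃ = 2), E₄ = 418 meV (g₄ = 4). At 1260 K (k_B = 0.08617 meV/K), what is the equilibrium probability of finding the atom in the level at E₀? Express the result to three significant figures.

k_BT = 0.08617 × 1260 K = 108.57 meV.
Eᵢ/kT = 0.28553, 1.5198, 1.8513, 2.3395, 3.8501.
Z = Σ gᵢe^(−Eᵢ/kT) = 3·e^(−0.28553) + 2·e^(−1.5198) + 3·e^(−1.8513) + 2·e^(−2.3395) + 4·e^(−3.8501) = 2.2548 + 0.43751 + 0.47110 + 0.19275 + 0.085110 = 3.4413.
P₀ = g₀ e^(−E₀/kT) / Z = 2.2548/3.4413 = 0.655.

0.655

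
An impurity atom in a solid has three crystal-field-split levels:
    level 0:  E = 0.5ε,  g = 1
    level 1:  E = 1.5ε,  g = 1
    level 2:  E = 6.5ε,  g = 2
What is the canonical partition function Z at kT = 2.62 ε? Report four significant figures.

Z = 1.558

Eᵢ/kT = 0.190840, 0.572519, 2.48092.
Z = Σ gᵢe^(−Eᵢ/kT) = 1·e^(−0.190840) + 1·e^(−0.572519) + 2·e^(−2.48092) = 0.826265 + 0.564103 + 0.167332 = 1.55770.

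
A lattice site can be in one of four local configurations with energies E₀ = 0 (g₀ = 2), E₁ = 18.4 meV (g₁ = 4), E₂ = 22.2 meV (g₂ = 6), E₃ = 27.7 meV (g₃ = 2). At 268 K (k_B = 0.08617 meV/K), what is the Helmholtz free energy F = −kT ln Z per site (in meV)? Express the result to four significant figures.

-43.93 meV

k_BT = 0.08617 × 268 K = 23.0936 meV.
Eᵢ/kT = 0, 0.796758, 0.961305, 1.19947.
Z = Σ gᵢe^(−Eᵢ/kT) = 2·e^(−0) + 4·e^(−0.796758) + 6·e^(−0.961305) + 2·e^(−1.19947) = 2.00000 + 1.80315 + 2.29436 + 0.602708 = 6.70022.
F = −kT ln Z = −23.0936 × ln(6.70022) = −23.0936 × 1.90214 = -43.93 meV.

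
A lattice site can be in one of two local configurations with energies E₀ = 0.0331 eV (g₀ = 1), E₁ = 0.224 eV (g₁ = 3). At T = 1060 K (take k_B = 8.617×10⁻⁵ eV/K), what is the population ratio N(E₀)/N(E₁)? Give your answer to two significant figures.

2.7

k_BT = 8.617×10⁻⁵ × 1060 K = 0.09134 eV.
n₀/n₁ = (g₀/g₁) exp[−(E₀−E₁)/kT] = (1/3) × exp(−(-0.1909 eV)/(0.09134 eV)) = (1/3) × exp(2.090) = 2.7.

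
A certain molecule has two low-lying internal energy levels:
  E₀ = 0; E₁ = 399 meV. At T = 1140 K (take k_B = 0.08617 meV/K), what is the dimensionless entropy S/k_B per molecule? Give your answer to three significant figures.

k_BT = 0.08617 × 1140 K = 98.234 meV.
Eᵢ/kT = 0, 4.0617.
Z = Σ e^(−Eᵢ/kT) = e^(−0) + e^(−4.0617) = 1.0000 + 0.017220 = 1.0172.
⟨E⟩ = Σ EᵢPᵢ = 6.7546 meV.
S/k_B = ln Z + ⟨E⟩/kT = ln(1.0172) + 6.7546/98.234 = 0.017054 + 0.068760 = 0.0858.

0.0858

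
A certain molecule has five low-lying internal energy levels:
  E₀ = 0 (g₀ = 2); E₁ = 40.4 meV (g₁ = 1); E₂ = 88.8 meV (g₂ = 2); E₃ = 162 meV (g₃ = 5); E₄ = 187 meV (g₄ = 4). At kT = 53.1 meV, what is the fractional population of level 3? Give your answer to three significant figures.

0.0740

Eᵢ/kT = 0, 0.76083, 1.6723, 3.0508, 3.5217.
Z = Σ gᵢe^(−Eᵢ/kT) = 2·e^(−0) + 1·e^(−0.76083) + 2·e^(−1.6723) + 5·e^(−3.0508) + 4·e^(−3.5217) = 2.0000 + 0.46728 + 0.37563 + 0.23661 + 0.11820 = 3.1977.
P₃ = g₃ e^(−E₃/kT) / Z = 0.23661/3.1977 = 0.0740.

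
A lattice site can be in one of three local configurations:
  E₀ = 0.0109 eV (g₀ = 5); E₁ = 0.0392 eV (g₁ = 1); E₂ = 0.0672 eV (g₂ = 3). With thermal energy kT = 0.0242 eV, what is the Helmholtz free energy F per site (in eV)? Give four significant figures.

Eᵢ/kT = 0.450413, 1.61983, 2.77686.
Z = Σ gᵢe^(−Eᵢ/kT) = 5·e^(−0.450413) + 1·e^(−1.61983) + 3·e^(−2.77686) = 3.18682 + 0.197932 + 0.186701 = 3.57145.
F = −kT ln Z = −0.0242 × ln(3.57145) = −0.0242 × 1.27297 = -0.03081 eV.

-0.03081 eV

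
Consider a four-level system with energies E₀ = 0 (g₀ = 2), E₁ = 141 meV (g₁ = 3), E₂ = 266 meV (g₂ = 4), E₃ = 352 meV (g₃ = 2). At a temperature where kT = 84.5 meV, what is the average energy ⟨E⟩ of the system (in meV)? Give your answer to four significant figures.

Eᵢ/kT = 0, 1.66864, 3.14793, 4.16568.
Z = Σ gᵢe^(−Eᵢ/kT) = 2·e^(−0) + 3·e^(−1.66864) + 4·e^(−3.14793) + 2·e^(−4.16568) = 2.00000 + 0.565510 + 0.171764 + 0.0310383 = 2.76831.
⟨E⟩ = Σ Eᵢ gᵢe^(−Eᵢ/kT) / Z = (0·2.00000 + 141·0.565510 + 266·0.171764 + 352·0.0310383) / 2.76831 = 49.25 meV.

49.25 meV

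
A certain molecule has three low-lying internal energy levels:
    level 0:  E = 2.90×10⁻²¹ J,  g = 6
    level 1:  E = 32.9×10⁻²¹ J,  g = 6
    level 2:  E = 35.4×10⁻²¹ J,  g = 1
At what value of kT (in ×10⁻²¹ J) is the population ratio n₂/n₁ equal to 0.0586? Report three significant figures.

2.39 ×10⁻²¹ J

n₂/n₁ = (g₂/g₁) exp[−(E₂−E₁)/kT] = 0.0586.
⇒ (E₂−E₁)/kT = ln((1/6)/0.0586) = ln(2.8441) = 1.0452.
kT = 2.5 ×10⁻²¹ J / 1.0452 = 2.39 ×10⁻²¹ J.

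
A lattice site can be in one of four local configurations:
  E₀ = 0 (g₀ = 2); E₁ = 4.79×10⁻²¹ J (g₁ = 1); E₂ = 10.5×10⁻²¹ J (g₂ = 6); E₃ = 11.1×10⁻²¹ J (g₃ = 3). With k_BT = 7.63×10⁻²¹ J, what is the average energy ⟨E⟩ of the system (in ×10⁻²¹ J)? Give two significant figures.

5.5 ×10⁻²¹ J

Eᵢ/kT = 0, 0.6278, 1.376, 1.455.
Z = Σ gᵢe^(−Eᵢ/kT) = 2·e^(−0) + 1·e^(−0.6278) + 6·e^(−1.376) + 3·e^(−1.455) = 2.000 + 0.5338 + 1.516 + 0.7002 = 4.750.
⟨E⟩ = Σ Eᵢ gᵢe^(−Eᵢ/kT) / Z = (0·2.000 + 4.79·0.5338 + 10.5·1.516 + 11.1·0.7002) / 4.750 = 5.5 ×10⁻²¹ J.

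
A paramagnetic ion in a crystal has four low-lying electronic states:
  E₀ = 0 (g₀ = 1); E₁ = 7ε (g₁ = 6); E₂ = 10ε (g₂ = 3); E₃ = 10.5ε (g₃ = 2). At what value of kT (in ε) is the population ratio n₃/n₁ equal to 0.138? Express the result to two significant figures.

n₃/n₁ = (g₃/g₁) exp[−(E₃−E₁)/kT] = 0.138.
⇒ (E₃−E₁)/kT = ln((2/6)/0.138) = ln(2.415) = 0.8817.
kT = 3.5ε / 0.8817 = 4.0 ε.

4.0 ε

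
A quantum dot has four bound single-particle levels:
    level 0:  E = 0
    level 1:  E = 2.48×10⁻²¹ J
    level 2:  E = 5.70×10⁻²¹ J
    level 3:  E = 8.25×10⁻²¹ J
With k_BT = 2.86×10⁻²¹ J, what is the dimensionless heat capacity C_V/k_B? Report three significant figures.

0.576

Eᵢ/kT = 0, 0.86713, 1.9930, 2.8846.
Z = Σ e^(−Eᵢ/kT) = e^(−0) + e^(−0.86713) + e^(−1.9930) + e^(−2.8846) = 1.0000 + 0.42016 + 0.13629 + 0.055877 = 1.6123.
⟨E⟩ = 1.4140, ⟨E²⟩ = 6.7080.
C_V/k_B = (⟨E²⟩ − ⟨E⟩²)/(kT)² = (6.7080 − 1.9994)/8.1796 = 0.576.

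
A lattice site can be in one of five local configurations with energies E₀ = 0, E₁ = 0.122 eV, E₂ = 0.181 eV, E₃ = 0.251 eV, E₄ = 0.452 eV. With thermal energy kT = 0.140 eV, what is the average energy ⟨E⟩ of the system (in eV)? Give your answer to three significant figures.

0.0845 eV

Eᵢ/kT = 0, 0.87143, 1.2929, 1.7929, 3.2286.
Z = Σ e^(−Eᵢ/kT) = e^(−0) + e^(−0.87143) + e^(−1.2929) + e^(−1.7929) + e^(−3.2286) = 1.0000 + 0.41835 + 0.27447 + 0.16648 + 0.039613 = 1.8989.
⟨E⟩ = Σ Eᵢ e^(−Eᵢ/kT) / Z = (0·1.0000 + 0.122·0.41835 + 0.181·0.27447 + 0.251·0.16648 + 0.452·0.039613) / 1.8989 = 0.0845 eV.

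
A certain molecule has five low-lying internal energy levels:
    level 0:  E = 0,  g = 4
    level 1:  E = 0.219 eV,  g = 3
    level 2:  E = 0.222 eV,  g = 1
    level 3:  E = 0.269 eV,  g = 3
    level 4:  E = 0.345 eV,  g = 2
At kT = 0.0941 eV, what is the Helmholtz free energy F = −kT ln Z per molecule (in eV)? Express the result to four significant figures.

-0.1438 eV

Eᵢ/kT = 0, 2.32731, 2.35919, 2.85866, 3.66631.
Z = Σ gᵢe^(−Eᵢ/kT) = 4·e^(−0) + 3·e^(−2.32731) + 1·e^(−2.35919) + 3·e^(−2.85866) + 2·e^(−3.66631) = 4.00000 + 0.292673 + 0.0944967 + 0.172037 + 0.0511413 = 4.61035.
F = −kT ln Z = −0.0941 × ln(4.61035) = −0.0941 × 1.52830 = -0.1438 eV.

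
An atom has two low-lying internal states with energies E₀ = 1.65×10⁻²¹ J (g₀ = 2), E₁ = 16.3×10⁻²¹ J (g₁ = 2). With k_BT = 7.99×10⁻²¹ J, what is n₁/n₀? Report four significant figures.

n₁/n₀ = (g₁/g₀) exp[−(E₁−E₀)/kT] = (2/2) × exp(−(14.65 ×10⁻²¹ J)/(7.99 ×10⁻²¹ J)) = (2/2) × exp(-1.83354) = 0.1598.

0.1598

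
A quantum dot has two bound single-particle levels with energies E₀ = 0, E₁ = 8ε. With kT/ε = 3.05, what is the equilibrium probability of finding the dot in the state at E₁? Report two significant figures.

0.068

Eᵢ/kT = 0, 2.623.
Z = Σ e^(−Eᵢ/kT) = e^(−0) + e^(−2.623) = 1.000 + 0.07258 = 1.073.
P₁ = e^(−E₁/kT) / Z = 0.07258/1.073 = 0.068.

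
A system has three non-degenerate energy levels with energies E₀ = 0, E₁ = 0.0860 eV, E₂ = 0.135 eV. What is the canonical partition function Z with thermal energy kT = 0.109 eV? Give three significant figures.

Z = 1.74

Eᵢ/kT = 0, 0.78899, 1.2385.
Z = Σ e^(−Eᵢ/kT) = e^(−0) + e^(−0.78899) + e^(−1.2385) = 1.0000 + 0.45430 + 0.28982 = 1.7441.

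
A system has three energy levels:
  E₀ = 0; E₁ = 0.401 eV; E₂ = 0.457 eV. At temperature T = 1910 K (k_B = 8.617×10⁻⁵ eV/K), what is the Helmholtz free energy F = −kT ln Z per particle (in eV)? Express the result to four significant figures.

-0.02296 eV

k_BT = 8.617×10⁻⁵ × 1910 K = 0.164585 eV.
Eᵢ/kT = 0, 2.43643, 2.77668.
Z = Σ e^(−Eᵢ/kT) = e^(−0) + e^(−2.43643) + e^(−2.77668) = 1.00000 + 0.0874726 + 0.0622448 = 1.14972.
F = −kT ln Z = −0.164585 × ln(1.14972) = −0.164585 × 0.139518 = -0.02296 eV.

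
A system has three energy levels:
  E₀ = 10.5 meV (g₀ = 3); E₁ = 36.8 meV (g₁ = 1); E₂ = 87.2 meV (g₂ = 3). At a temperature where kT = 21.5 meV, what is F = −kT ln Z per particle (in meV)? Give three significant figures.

Eᵢ/kT = 0.48837, 1.7116, 4.0558.
Z = Σ gᵢe^(−Eᵢ/kT) = 3·e^(−0.48837) + 1·e^(−1.7116) + 3·e^(−4.0558) = 1.8409 + 0.18058 + 0.051965 = 2.0734.
F = −kT ln Z = −21.5 × ln(2.0734) = −21.5 × 0.72919 = -15.7 meV.

-15.7 meV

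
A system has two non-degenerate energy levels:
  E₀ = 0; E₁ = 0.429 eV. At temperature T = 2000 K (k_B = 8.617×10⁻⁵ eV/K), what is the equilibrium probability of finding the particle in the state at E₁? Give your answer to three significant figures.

k_BT = 8.617×10⁻⁵ × 2000 K = 0.17234 eV.
Eᵢ/kT = 0, 2.4893.
Z = Σ e^(−Eᵢ/kT) = e^(−0) + e^(−2.4893) = 1.0000 + 0.082968 = 1.0830.
P₁ = e^(−E₁/kT) / Z = 0.082968/1.0830 = 0.0766.

0.0766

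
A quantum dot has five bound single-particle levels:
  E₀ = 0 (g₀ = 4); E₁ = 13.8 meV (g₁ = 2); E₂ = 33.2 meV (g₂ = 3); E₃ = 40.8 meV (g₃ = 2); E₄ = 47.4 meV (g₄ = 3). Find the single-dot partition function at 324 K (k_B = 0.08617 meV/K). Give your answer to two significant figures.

Z = 7.1

k_BT = 0.08617 × 324 K = 27.92 meV.
Eᵢ/kT = 0, 0.4943, 1.189, 1.461, 1.698.
Z = Σ gᵢe^(−Eᵢ/kT) = 4·e^(−0) + 2·e^(−0.4943) + 3·e^(−1.189) + 2·e^(−1.461) + 3·e^(−1.698) = 4.000 + 1.220 + 0.9136 + 0.4640 + 0.5491 = 7.147.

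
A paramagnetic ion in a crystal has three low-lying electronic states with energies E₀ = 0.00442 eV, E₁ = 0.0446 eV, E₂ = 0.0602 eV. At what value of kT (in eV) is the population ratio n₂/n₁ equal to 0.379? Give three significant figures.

n₂/n₁ = exp[−(E₂−E₁)/kT] = 0.379.
⇒ (E₂−E₁)/kT = ln(1/0.379) = ln(2.6385) = 0.97021.
kT = 0.0156 eV / 0.97021 = 0.0161 eV.

0.0161 eV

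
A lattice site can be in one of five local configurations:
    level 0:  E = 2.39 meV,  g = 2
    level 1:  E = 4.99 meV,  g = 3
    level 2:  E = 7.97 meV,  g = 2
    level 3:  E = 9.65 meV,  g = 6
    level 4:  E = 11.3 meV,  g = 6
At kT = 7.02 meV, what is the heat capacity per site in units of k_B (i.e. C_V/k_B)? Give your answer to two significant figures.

0.23

Eᵢ/kT = 0.3405, 0.7108, 1.135, 1.375, 1.610.
Z = Σ gᵢe^(−Eᵢ/kT) = 2·e^(−0.3405) + 3·e^(−0.7108) + 2·e^(−1.135) + 6·e^(−1.375) + 6·e^(−1.610) = 1.423 + 1.474 + 0.6428 + 1.517 + 1.199 = 6.256.
⟨E⟩ = 7.044 meV, ⟨E²⟩ = 60.75 meV².
C_V/k_B = (⟨E²⟩ − ⟨E⟩²)/(kT)² = (60.75 − 49.62)/49.28 = 0.23.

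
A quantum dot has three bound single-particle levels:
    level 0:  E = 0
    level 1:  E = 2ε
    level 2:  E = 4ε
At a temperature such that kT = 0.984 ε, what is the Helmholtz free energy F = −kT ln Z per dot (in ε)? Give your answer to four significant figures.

-0.1360 ε

Eᵢ/kT = 0, 2.03252, 4.06504.
Z = Σ e^(−Eᵢ/kT) = e^(−0) + e^(−2.03252) + e^(−4.06504) = 1.00000 + 0.131005 + 0.0171623 = 1.14817.
F = −kT ln Z = −0.984 × ln(1.14817) = −0.984 × 0.138169 = -0.1360 ε.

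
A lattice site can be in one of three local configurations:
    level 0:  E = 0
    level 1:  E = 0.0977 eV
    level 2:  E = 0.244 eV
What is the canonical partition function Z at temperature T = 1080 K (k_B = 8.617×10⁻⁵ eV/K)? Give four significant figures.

k_BT = 8.617×10⁻⁵ × 1080 K = 0.0930636 eV.
Eᵢ/kT = 0, 1.04982, 2.62186.
Z = Σ e^(−Eᵢ/kT) = e^(−0) + e^(−1.04982) + e^(−2.62186) = 1.00000 + 0.350001 + 0.0726676 = 1.42267.

Z = 1.423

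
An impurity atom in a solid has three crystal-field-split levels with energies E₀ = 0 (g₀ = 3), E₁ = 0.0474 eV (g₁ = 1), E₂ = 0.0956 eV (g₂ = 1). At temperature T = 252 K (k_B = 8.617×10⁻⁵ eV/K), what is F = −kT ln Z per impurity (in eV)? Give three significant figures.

-0.0247 eV

k_BT = 8.617×10⁻⁵ × 252 K = 0.021715 eV.
Eᵢ/kT = 0, 2.1828, 4.4025.
Z = Σ gᵢe^(−Eᵢ/kT) = 3·e^(−0) + 1·e^(−2.1828) + 1·e^(−4.4025) = 3.0000 + 0.11273 + 0.012247 = 3.1250.
F = −kT ln Z = −0.021715 × ln(3.1250) = −0.021715 × 1.1394 = -0.0247 eV.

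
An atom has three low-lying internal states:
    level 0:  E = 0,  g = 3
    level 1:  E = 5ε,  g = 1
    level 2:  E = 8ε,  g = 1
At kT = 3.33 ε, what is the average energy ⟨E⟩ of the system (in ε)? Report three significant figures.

0.555 ε

Eᵢ/kT = 0, 1.5015, 2.4024.
Z = Σ gᵢe^(−Eᵢ/kT) = 3·e^(−0) + 1·e^(−1.5015) + 1·e^(−2.4024) = 3.0000 + 0.22280 + 0.090500 = 3.3133.
⟨E⟩ = Σ Eᵢ gᵢe^(−Eᵢ/kT) / Z = (0·3.0000 + 5·0.22280 + 8·0.090500) / 3.3133 = 0.555 ε.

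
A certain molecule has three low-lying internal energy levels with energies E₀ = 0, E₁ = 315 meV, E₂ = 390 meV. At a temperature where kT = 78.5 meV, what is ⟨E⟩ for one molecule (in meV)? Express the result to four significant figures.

8.204 meV

Eᵢ/kT = 0, 4.01274, 4.96815.
Z = Σ e^(−Eᵢ/kT) = e^(−0) + e^(−4.01274) + e^(−4.96815) = 1.00000 + 0.0180838 + 0.00695600 = 1.02504.
⟨E⟩ = Σ Eᵢ e^(−Eᵢ/kT) / Z = (0·1.00000 + 315·0.0180838 + 390·0.00695600) / 1.02504 = 8.204 meV.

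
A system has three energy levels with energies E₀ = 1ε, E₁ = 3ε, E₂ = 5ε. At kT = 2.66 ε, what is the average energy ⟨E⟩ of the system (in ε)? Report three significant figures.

2.08 ε

Eᵢ/kT = 0.37594, 1.1278, 1.8797.
Z = Σ e^(−Eᵢ/kT) = e^(−0.37594) + e^(−1.1278) + e^(−1.8797) = 0.68664 + 0.32374 + 0.15264 = 1.1630.
⟨E⟩ = Σ Eᵢ e^(−Eᵢ/kT) / Z = (1·0.68664 + 3·0.32374 + 5·0.15264) / 1.1630 = 2.08 ε.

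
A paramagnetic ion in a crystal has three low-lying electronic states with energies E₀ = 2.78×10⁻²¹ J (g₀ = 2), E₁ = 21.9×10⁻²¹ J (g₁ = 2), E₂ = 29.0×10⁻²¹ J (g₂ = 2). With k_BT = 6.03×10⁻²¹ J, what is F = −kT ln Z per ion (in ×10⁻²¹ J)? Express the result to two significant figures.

Eᵢ/kT = 0.4610, 3.632, 4.809.
Z = Σ gᵢe^(−Eᵢ/kT) = 2·e^(−0.4610) + 2·e^(−3.632) + 2·e^(−4.809) = 1.261 + 0.05293 + 0.01631 = 1.330.
F = −kT ln Z = −6.03 × ln(1.330) = −6.03 × 0.2852 = -1.7 ×10⁻²¹ J.

-1.7 ×10⁻²¹ J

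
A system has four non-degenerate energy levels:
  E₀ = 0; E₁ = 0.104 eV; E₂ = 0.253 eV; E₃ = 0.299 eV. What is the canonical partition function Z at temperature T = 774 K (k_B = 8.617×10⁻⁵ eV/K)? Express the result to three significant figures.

k_BT = 8.617×10⁻⁵ × 774 K = 0.066696 eV.
Eᵢ/kT = 0, 1.5593, 3.7933, 4.4830.
Z = Σ e^(−Eᵢ/kT) = e^(−0) + e^(−1.5593) + e^(−3.7933) + e^(−4.4830) = 1.0000 + 0.21028 + 0.022521 + 0.011299 = 1.2441.

Z = 1.24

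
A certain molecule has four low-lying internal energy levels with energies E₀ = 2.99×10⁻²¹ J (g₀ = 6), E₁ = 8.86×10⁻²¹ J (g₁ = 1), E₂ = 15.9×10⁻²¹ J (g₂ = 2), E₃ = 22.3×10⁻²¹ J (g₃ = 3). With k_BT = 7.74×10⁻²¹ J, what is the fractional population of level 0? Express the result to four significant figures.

0.8459

Eᵢ/kT = 0.386305, 1.14470, 2.05426, 2.88114.
Z = Σ gᵢe^(−Eᵢ/kT) = 6·e^(−0.386305) + 1·e^(−1.14470) + 2·e^(−2.05426) + 3·e^(−2.88114) = 4.07738 + 0.318319 + 0.256375 + 0.168212 = 4.82029.
P₀ = g₀ e^(−E₀/kT) / Z = 4.07738/4.82029 = 0.8459.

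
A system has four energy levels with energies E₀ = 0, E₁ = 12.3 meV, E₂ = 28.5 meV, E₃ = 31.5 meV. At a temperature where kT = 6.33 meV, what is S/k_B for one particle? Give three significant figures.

Eᵢ/kT = 0, 1.9431, 4.5024, 4.9763.
Z = Σ e^(−Eᵢ/kT) = e^(−0) + e^(−1.9431) + e^(−4.5024) + e^(−4.9763) = 1.0000 + 0.14326 + 0.011082 + 0.0068995 = 1.1612.
⟨E⟩ = Σ EᵢPᵢ = 1.9766 meV.
S/k_B = ln Z + ⟨E⟩/kT = ln(1.1612) + 1.9766/6.33 = 0.14945 + 0.31226 = 0.462.

0.462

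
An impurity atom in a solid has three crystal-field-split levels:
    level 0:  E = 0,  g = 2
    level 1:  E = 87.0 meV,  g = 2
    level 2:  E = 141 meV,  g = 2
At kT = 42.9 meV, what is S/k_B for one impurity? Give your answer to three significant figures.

Eᵢ/kT = 0, 2.0280, 3.2867.
Z = Σ gᵢe^(−Eᵢ/kT) = 2·e^(−0) + 2·e^(−2.0280) + 2·e^(−3.2867) = 2.0000 + 0.26320 + 0.074754 = 2.3380.
⟨E⟩ = Σ EᵢPᵢ = 14.302 meV.
S/k_B = ln Z + ⟨E⟩/kT = ln(2.3380) + 14.302/42.9 = 0.84930 + 0.33338 = 1.18.

1.18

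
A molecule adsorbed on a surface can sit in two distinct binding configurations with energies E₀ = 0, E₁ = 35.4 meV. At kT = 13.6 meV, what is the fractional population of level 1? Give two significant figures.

0.069

Eᵢ/kT = 0, 2.603.
Z = Σ e^(−Eᵢ/kT) = e^(−0) + e^(−2.603) = 1.000 + 0.07405 = 1.074.
P₁ = e^(−E₁/kT) / Z = 0.07405/1.074 = 0.069.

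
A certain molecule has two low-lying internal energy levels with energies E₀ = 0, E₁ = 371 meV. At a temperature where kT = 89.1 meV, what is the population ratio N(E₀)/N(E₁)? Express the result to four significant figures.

64.32

n₀/n₁ = exp[−(E₀−E₁)/kT] = exp(−(-371 meV)/(89.1 meV)) = exp(4.16386) = 64.32.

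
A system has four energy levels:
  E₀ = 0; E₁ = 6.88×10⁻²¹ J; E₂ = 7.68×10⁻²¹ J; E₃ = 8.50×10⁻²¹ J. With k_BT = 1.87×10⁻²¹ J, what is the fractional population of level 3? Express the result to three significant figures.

0.0101

Eᵢ/kT = 0, 3.6791, 4.1070, 4.5455.
Z = Σ e^(−Eᵢ/kT) = e^(−0) + e^(−3.6791) + e^(−4.1070) + e^(−4.5455) = 1.0000 + 0.025246 + 0.016457 + 0.010615 = 1.0523.
P₃ = e^(−E₃/kT) / Z = 0.010615/1.0523 = 0.0101.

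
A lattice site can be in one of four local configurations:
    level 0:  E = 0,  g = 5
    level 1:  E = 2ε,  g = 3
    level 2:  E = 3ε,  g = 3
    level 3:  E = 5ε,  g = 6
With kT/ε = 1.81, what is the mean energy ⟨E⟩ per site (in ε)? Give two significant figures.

Eᵢ/kT = 0, 1.105, 1.657, 2.762.
Z = Σ gᵢe^(−Eᵢ/kT) = 5·e^(−0) + 3·e^(−1.105) + 3·e^(−1.657) + 6·e^(−2.762) = 5.000 + 0.9936 + 0.5721 + 0.3790 = 6.945.
⟨E⟩ = Σ Eᵢ gᵢe^(−Eᵢ/kT) / Z = (0·5.000 + 2·0.9936 + 3·0.5721 + 5·0.3790) / 6.945 = 0.81 ε.

0.81 ε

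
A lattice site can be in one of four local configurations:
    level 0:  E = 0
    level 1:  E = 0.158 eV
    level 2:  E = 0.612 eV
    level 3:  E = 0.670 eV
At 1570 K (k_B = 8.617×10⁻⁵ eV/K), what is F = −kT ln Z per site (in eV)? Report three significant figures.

-0.0385 eV

k_BT = 8.617×10⁻⁵ × 1570 K = 0.13529 eV.
Eᵢ/kT = 0, 1.1679, 4.5236, 4.9523.
Z = Σ e^(−Eᵢ/kT) = e^(−0) + e^(−1.1679) + e^(−4.5236) + e^(−4.9523) = 1.0000 + 0.31102 + 0.010850 + 0.0070671 = 1.3289.
F = −kT ln Z = −0.13529 × ln(1.3289) = −0.13529 × 0.28435 = -0.0385 eV.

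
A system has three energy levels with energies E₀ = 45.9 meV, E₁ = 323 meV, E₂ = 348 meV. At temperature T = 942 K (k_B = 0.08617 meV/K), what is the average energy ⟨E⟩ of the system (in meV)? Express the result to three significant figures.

k_BT = 0.08617 × 942 K = 81.172 meV.
Eᵢ/kT = 0.56547, 3.9792, 4.2872.
Z = Σ e^(−Eᵢ/kT) = e^(−0.56547) + e^(−3.9792) + e^(−4.2872) = 0.56809 + 0.018701 + 0.013743 = 0.60053.
⟨E⟩ = Σ Eᵢ e^(−Eᵢ/kT) / Z = (45.9·0.56809 + 323·0.018701 + 348·0.013743) / 0.60053 = 61.4 meV.

61.4 meV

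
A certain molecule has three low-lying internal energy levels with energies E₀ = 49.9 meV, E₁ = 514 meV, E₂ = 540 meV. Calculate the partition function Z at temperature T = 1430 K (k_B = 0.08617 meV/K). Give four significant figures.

k_BT = 0.08617 × 1430 K = 123.223 meV.
Eᵢ/kT = 0.404957, 4.17130, 4.38230.
Z = Σ e^(−Eᵢ/kT) = e^(−0.404957) + e^(−4.17130) + e^(−4.38230) = 0.667005 + 0.0154322 + 0.0124966 = 0.694934.

Z = 0.6949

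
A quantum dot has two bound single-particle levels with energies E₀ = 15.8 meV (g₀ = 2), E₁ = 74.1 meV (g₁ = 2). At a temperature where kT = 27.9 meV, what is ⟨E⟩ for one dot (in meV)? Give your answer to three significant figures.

22.2 meV

Eᵢ/kT = 0.56631, 2.6559.
Z = Σ gᵢe^(−Eᵢ/kT) = 2·e^(−0.56631) + 2·e^(−2.6559) = 1.1352 + 0.14047 = 1.2757.
⟨E⟩ = Σ Eᵢ gᵢe^(−Eᵢ/kT) / Z = (15.8·1.1352 + 74.1·0.14047) / 1.2757 = 22.2 meV.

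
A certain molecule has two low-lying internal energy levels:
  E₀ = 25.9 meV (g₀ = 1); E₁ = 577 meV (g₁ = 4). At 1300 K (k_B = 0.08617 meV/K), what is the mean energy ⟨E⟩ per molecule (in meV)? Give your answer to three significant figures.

k_BT = 0.08617 × 1300 K = 112.02 meV.
Eᵢ/kT = 0.23121, 5.1509.
Z = Σ gᵢe^(−Eᵢ/kT) = 1·e^(−0.23121) + 4·e^(−5.1509) = 0.79357 + 0.023177 = 0.81675.
⟨E⟩ = Σ Eᵢ gᵢe^(−Eᵢ/kT) / Z = (25.9·0.79357 + 577·0.023177) / 0.81675 = 41.5 meV.

41.5 meV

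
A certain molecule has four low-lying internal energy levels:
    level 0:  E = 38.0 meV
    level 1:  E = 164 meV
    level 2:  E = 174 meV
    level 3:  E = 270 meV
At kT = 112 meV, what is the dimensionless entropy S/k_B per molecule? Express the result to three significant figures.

1.12

Eᵢ/kT = 0.33929, 1.4643, 1.5536, 2.4107.
Z = Σ e^(−Eᵢ/kT) = e^(−0.33929) + e^(−1.4643) + e^(−1.5536) + e^(−2.4107) = 0.71228 + 0.23124 + 0.21149 + 0.089752 = 1.2448.
⟨E⟩ = Σ EᵢPᵢ = 101.24 meV.
S/k_B = ln Z + ⟨E⟩/kT = ln(1.2448) + 101.24/112 = 0.21897 + 0.90393 = 1.12.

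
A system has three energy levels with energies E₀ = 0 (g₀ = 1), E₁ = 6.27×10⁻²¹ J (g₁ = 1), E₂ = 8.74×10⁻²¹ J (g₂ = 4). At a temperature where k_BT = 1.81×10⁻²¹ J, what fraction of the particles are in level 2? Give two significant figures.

0.030

Eᵢ/kT = 0, 3.464, 4.829.
Z = Σ gᵢe^(−Eᵢ/kT) = 1·e^(−0) + 1·e^(−3.464) + 4·e^(−4.829) = 1.000 + 0.03130 + 0.03198 = 1.063.
P₂ = g₂ e^(−E₂/kT) / Z = 0.03198/1.063 = 0.030.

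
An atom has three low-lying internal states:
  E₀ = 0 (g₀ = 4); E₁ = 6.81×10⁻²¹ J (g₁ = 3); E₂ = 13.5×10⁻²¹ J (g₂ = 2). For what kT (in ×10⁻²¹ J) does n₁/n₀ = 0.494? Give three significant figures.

16.3 ×10⁻²¹ J

n₁/n₀ = (g₁/g₀) exp[−(E₁−E₀)/kT] = 0.494.
⇒ (E₁−E₀)/kT = ln((3/4)/0.494) = ln(1.5182) = 0.41753.
kT = 6.81 ×10⁻²¹ J / 0.41753 = 16.3 ×10⁻²¹ J.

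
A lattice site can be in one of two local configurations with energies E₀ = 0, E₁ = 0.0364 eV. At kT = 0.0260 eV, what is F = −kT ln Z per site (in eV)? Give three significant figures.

Eᵢ/kT = 0, 1.4000.
Z = Σ e^(−Eᵢ/kT) = e^(−0) + e^(−1.4000) = 1.0000 + 0.24660 = 1.2466.
F = −kT ln Z = −0.0260 × ln(1.2466) = −0.0260 × 0.22042 = -0.00573 eV.

-0.00573 eV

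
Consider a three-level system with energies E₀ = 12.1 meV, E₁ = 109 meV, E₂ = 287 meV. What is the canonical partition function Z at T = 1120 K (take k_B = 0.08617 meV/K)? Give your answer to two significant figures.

k_BT = 0.08617 × 1120 K = 96.51 meV.
Eᵢ/kT = 0.1254, 1.129, 2.974.
Z = Σ e^(−Eᵢ/kT) = e^(−0.1254) + e^(−1.129) + e^(−2.974) = 0.8821 + 0.3234 + 0.05110 = 1.257.

Z = 1.3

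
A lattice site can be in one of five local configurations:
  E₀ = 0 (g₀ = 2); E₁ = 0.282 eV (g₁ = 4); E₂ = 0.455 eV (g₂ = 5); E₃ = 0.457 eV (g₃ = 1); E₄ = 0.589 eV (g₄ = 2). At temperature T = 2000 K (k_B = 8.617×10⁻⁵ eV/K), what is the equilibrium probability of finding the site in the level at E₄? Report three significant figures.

k_BT = 8.617×10⁻⁵ × 2000 K = 0.17234 eV.
Eᵢ/kT = 0, 1.6363, 2.6401, 2.6517, 3.4177.
Z = Σ gᵢe^(−Eᵢ/kT) = 2·e^(−0) + 4·e^(−1.6363) + 5·e^(−2.6401) + 1·e^(−2.6517) + 2·e^(−3.4177) = 2.0000 + 0.77880 + 0.35677 + 0.070531 + 0.065576 = 3.2717.
P₄ = g₄ e^(−E₄/kT) / Z = 0.065576/3.2717 = 0.0200.

0.0200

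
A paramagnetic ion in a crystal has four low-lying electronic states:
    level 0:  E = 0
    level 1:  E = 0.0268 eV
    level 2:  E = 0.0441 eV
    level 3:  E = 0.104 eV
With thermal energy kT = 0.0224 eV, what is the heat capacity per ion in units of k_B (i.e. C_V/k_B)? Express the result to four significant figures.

Eᵢ/kT = 0, 1.19643, 1.96875, 4.64286.
Z = Σ e^(−Eᵢ/kT) = e^(−0) + e^(−1.19643) + e^(−1.96875) + e^(−4.64286) = 1.00000 + 0.302271 + 0.139631 + 0.00963012 = 1.45153.
⟨E⟩ = 0.0105131 eV, ⟨E²⟩ = 0.000408409 eV².
C_V/k_B = (⟨E²⟩ − ⟨E⟩²)/(kT)² = (0.000408409 − 0.000110525)/0.000501760 = 0.5937.

0.5937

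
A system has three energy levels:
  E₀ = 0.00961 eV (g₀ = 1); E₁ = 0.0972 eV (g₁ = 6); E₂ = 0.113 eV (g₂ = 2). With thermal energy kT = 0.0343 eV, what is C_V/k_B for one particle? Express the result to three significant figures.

Eᵢ/kT = 0.28017, 2.8338, 3.2945.
Z = Σ gᵢe^(−Eᵢ/kT) = 1·e^(−0.28017) + 6·e^(−2.8338) + 2·e^(−3.2945) = 0.75566 + 0.35273 + 0.074173 = 1.1826.
⟨E⟩ = 0.042220 eV, ⟨E²⟩ = 0.0036779 eV².
C_V/k_B = (⟨E²⟩ − ⟨E⟩²)/(kT)² = (0.0036779 − 0.0017825)/0.0011765 = 1.61.

1.61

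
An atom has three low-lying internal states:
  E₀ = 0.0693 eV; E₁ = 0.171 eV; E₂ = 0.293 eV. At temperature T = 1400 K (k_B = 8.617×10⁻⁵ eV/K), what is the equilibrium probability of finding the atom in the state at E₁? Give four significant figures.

k_BT = 8.617×10⁻⁵ × 1400 K = 0.120638 eV.
Eᵢ/kT = 0.574446, 1.41746, 2.42875.
Z = Σ e^(−Eᵢ/kT) = e^(−0.574446) + e^(−1.41746) + e^(−2.42875) = 0.563017 + 0.242329 + 0.0881469 = 0.893493.
P₁ = e^(−E₁/kT) / Z = 0.242329/0.893493 = 0.2712.

0.2712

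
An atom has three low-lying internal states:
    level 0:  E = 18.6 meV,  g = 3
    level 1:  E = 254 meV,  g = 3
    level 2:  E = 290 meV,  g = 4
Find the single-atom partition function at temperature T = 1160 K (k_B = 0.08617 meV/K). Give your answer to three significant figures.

Z = 2.95

k_BT = 0.08617 × 1160 K = 99.957 meV.
Eᵢ/kT = 0.18608, 2.5411, 2.9012.
Z = Σ gᵢe^(−Eᵢ/kT) = 3·e^(−0.18608) + 3·e^(−2.5411) + 4·e^(−2.9012) = 2.4906 + 0.23634 + 0.21983 = 2.9468.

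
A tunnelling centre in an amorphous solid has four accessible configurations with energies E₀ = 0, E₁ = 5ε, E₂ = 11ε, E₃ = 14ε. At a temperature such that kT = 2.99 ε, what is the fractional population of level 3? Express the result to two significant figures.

0.0076

Eᵢ/kT = 0, 1.672, 3.679, 4.682.
Z = Σ e^(−Eᵢ/kT) = e^(−0) + e^(−1.672) + e^(−3.679) + e^(−4.682) = 1.000 + 0.1879 + 0.02525 + 0.009260 = 1.222.
P₃ = e^(−E₃/kT) / Z = 0.009260/1.222 = 0.0076.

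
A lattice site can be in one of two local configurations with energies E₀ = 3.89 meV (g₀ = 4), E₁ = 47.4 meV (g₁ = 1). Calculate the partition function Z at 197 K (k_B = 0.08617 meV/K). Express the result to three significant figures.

k_BT = 0.08617 × 197 K = 16.975 meV.
Eᵢ/kT = 0.22916, 2.7923.
Z = Σ gᵢe^(−Eᵢ/kT) = 4·e^(−0.22916) + 1·e^(−2.7923) = 3.1808 + 0.061280 = 3.2421.

Z = 3.24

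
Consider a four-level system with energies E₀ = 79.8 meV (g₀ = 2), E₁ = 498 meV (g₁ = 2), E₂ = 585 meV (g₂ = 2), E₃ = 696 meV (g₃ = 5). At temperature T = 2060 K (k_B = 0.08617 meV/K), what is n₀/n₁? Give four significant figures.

k_BT = 0.08617 × 2060 K = 177.510 meV.
n₀/n₁ = (g₀/g₁) exp[−(E₀−E₁)/kT] = (2/2) × exp(−(-418.2 meV)/(177.510 meV)) = (2/2) × exp(2.35592) = 10.55.

10.55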